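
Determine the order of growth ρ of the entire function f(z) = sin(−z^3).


Write sin(w) = (e^{iw} ± e^{−iw})/(2 or 2i), so |sin(w)| ≤ e^{|w|}. With w = −z^3, |w| ≤ 1r^3 + 0 on |z|=r, giving M(r) ≤ e^{1r^3 + 0} and ρ ≤ 3. For the lower bound, choose z on |z|=r with -1z^3 purely imaginary of modulus 1r^3; then |sin(−z^3)| grows like e^{1r^3}/2, so ρ ≥ 3. Hence ρ = 3.
Therefore ρ = 3.

Order ρ = 3.


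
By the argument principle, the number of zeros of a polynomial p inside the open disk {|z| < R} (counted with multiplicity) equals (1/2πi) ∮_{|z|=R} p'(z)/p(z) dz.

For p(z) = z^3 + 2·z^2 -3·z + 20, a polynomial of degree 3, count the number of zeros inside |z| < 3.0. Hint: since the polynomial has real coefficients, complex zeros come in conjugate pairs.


The zeros of p are: -4, (1 + 2i), (1 - 2i).
Their magnitudes are: 4, 2.236, 2.236.
Zeros with |z| < R = 3.0: (1 + 2i), (1 - 2i).
Count = 2.
By the argument principle, (1/2πi) ∮_{|z|=R} p'(z)/p(z) dz equals exactly this count.

Number of zeros inside |z| < 3.0: 2.


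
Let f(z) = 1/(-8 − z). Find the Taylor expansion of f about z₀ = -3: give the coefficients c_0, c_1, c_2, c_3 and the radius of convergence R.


Let w = z − z₀, so z = z₀ + w.
Then -8 − z = -8 − (z₀ + w) = (-8 − z₀) − w = -5 − w.
f(z) = 1/(-5 − w) = (1/(-5)) · 1/(1 − w/(-5)) = Σ_{n≥0} w^n / (-5)^(n+1).
So c_n = 1/(-5)^(n+1):
  c_0 = 1/(-5)^1 = -1/5.
  c_1 = 1/(-5)^2 = 1/25.
  c_2 = 1/(-5)^3 = -1/125.
  c_3 = 1/(-5)^4 = 1/625.
The series is valid for |w/d| < 1, i.e. |z − z₀| < |d|.
Radius of convergence: R = |-8 − z₀| = |-5| = 5 (distance from z₀ to the singularity z = -8).

c_0 = -1/5, c_1 = 1/25, c_2 = -1/125, c_3 = 1/625; R = 5.


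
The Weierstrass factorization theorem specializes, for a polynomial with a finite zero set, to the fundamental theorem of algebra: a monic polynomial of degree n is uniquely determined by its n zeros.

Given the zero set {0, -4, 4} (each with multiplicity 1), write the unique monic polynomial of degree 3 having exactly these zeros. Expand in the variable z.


The polynomial is p(z) = ∏_{α ∈ S} (z − α), where S = {0, -4, 4}.
Expanding the product yields: p(z) = z^3 -16·z.
The resulting polynomial has degree 3 and real coefficients as required.

p(z) = z^3 -16·z.


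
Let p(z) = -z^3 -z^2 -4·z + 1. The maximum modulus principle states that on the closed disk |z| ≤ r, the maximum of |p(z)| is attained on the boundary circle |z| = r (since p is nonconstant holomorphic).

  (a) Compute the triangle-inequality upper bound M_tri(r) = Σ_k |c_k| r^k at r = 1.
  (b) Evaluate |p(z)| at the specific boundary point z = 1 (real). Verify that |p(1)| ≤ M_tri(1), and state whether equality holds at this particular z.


Coefficients: c_0 = 1, c_1 = -4, c_2 = -1, c_3 = -1. Radius r = 1.
Part (a). Triangle bound: M_tri(r) = Σ_k |c_k| r^k
  = |1|·1^0 + |-4|·1^1 + |-1|·1^2 + |-1|·1^3
  = 1 + 4 + 1 + 1 = 7.
This bounds M(r) := max_{|z|=r} |p(z)| from above; equality holds iff all terms c_k z^k can be made to align in phase at a single z on |z|=r.
Part (b). At z = 1 (real, on the circle |z| = r):
  p(1) = (1)·1^0 + (-4)·1^1 + (-1)·1^2 + (-1)·1^3 = -5.
  |p(1)| = 5.
Check: |p(1)| = 5 ≤ 7 = M_tri(1). ✓ Equality does not hold at z = 1 (the coefficients have mixed signs, so the terms do not all align in phase there).

M_tri(1) = 7; |p(1)| = 5; equality at z=1: no.


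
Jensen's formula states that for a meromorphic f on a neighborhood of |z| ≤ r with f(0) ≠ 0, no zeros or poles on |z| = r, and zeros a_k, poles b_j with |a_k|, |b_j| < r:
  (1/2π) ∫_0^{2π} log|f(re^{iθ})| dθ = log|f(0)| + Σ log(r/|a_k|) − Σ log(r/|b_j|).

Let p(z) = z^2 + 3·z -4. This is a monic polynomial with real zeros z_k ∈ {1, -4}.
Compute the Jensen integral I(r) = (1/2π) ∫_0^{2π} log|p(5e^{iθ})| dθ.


Zeros: -4, 1; r = 5.
Inside |z| < r: -4, 1. Outside (|z| ≥ r): ∅.
p(0) = -4, so log|p(0)| = log(4) = 1.3863.
Apply Jensen: I(r) = log|p(0)| + Σ_k log(r/|z_k|), summed over zeros inside |z| < r.
  log(r/|z_k|) for z_k = 1: log(5/1) = 1.6094
  log(r/|z_k|) for z_k = -4: log(5/4) = 0.2231
Sum over inside zeros: 1.8326.
I(r) = log|p(0)| + (inside sum) = 1.3863 + 1.8326 = 3.2189.
Closed form (all zeros inside, monic): I(r) = n·log(r) = 2·log(5) = 3.2189. ✓

I(r) ≈ 3.2189.


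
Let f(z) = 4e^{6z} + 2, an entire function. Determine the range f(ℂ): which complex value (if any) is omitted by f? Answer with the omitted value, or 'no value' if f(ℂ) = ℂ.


Little Picard bounds the complement of f(ℂ) to at most one point.
e^{6z} is never zero on ℂ, so 4·e^{6z} takes every value in ℂ ∖ {0}. Adding 2 shifts the range to ℂ ∖ {2}. Thus f omits exactly the value 2.

Omitted value: 2.


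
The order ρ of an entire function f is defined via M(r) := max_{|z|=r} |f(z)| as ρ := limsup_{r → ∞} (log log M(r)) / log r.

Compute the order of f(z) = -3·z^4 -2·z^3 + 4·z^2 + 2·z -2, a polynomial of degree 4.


|f(z)| ≤ Σ|c_k|·r^k = O(r^4) as r → ∞. Polynomial growth is O(e^{r^ε}) for every ε > 0 (since r^4/e^{r^ε} → 0), so ρ ≤ ε for all ε > 0, i.e. ρ = 0. Every nonconstant polynomial has order 0.
Therefore ρ = 0.

Order ρ = 0.


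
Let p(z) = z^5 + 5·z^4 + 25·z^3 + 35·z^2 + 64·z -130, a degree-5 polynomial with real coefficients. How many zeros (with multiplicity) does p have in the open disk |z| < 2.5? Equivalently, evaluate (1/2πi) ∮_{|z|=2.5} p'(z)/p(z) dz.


The zeros of p are: 1, (-1 + 3i), (-1 - 3i), (-2 + 3i), (-2 - 3i).
Their magnitudes are: 1, 3.162, 3.162, 3.606, 3.606.
Zeros with |z| < R = 2.5: 1.
Count = 1.
By the argument principle, (1/2πi) ∮_{|z|=R} p'(z)/p(z) dz equals exactly this count.

Number of zeros inside |z| < 2.5: 1.


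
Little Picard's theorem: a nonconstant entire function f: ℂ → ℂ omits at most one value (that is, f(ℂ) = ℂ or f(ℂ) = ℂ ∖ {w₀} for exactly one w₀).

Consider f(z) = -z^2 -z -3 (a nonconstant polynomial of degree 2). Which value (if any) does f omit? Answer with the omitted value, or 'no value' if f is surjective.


Little Picard bounds the complement of f(ℂ) to at most one point.
For every w ∈ ℂ, the equation p(z) − w = 0 is a nonconstant polynomial in z and hence has at least one root by the fundamental theorem of algebra. So p is surjective onto ℂ, omitting no value.

Omitted value: no value.


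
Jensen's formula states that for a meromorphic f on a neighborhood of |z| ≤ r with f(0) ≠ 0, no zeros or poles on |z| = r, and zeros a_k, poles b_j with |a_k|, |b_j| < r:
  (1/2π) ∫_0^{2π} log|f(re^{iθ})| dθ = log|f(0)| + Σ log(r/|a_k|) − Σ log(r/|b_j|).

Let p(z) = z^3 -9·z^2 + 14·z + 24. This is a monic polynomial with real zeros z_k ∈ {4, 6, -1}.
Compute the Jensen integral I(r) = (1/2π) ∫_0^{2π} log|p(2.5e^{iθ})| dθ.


Zeros: -1, 4, 6; r = 2.5.
Inside |z| < r: -1. Outside (|z| ≥ r): 4, 6.
p(0) = 24, so log|p(0)| = log(24) = 3.1781.
Apply Jensen: I(r) = log|p(0)| + Σ_k log(r/|z_k|), summed over zeros inside |z| < r.
  log(r/|z_k|) for z_k = -1: log(2.5/1) = 0.9163
  Outside zeros (4, 6) contribute nothing to the Jensen sum.
Sum over inside zeros: 0.9163.
I(r) = log|p(0)| + (inside sum) = 3.1781 + 0.9163 = 4.0943.
Note: since some zeros are outside |z| ≤ r, the simplified n·log(r) form does NOT apply — only the inside zeros contribute.

I(r) ≈ 4.0943.


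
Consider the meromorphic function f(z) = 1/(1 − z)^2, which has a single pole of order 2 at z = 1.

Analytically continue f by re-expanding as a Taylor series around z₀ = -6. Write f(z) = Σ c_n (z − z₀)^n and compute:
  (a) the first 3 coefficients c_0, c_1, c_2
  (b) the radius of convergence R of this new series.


Let w = z − z₀, so z = z₀ + w.
Then 1 − z = 1 − (z₀ + w) = (1 − z₀) − w = 7 − w.
f(z) = 1/(7 − w)^2 = (1/(7)^2) · (1 − w/(7))^{−2}.
By the binomial series (1−u)^{−2} = Σ_{n≥0} C(n+1, 1) u^n for |u|<1, with u = w/(7):
  c_n = C(n+1, 1) / (7)^(n+2).
  c_0 = 1/(7)^2 = 1/49.
  c_1 = 2/(7)^3 = 2/343.
  c_2 = 3/(7)^4 = 3/2401.
The series is valid for |w/d| < 1, i.e. |z − z₀| < |d|.
Radius of convergence: R = |1 − z₀| = |7| = 7 (distance from z₀ to the singularity z = 1).

c_0 = 1/49, c_1 = 2/343, c_2 = 3/2401; R = 7.


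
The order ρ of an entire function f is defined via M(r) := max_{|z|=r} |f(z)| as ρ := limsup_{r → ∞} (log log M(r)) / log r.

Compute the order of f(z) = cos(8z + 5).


cos(w) is a linear combination of e^{iw} and e^{−iw} (or e^w, e^{−w} in the hyperbolic case), so |cos(w)| ≤ e^{|w|}. With w = 8z + 5, |w| ≤ 8|z| + 5 = 8r + 5 on |z| = r, giving M(r) ≤ e^{8r + 5}, so ρ ≤ 1. On a suitable ray (z = it for sin/cos; z = t for sinh/cosh, t real → ∞), |cos(8z + 5)| grows like e^{8|t|}/2, so ρ ≥ 1. Hence ρ = 1.
Therefore ρ = 1.

Order ρ = 1.


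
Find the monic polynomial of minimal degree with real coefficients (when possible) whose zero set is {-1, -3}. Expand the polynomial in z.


The polynomial is p(z) = ∏_{α ∈ S} (z − α), where S = {-1, -3}.
Expanding the product yields: p(z) = z^2 + 4·z + 3.
The resulting polynomial has degree 2 and real coefficients as required.

p(z) = z^2 + 4·z + 3.


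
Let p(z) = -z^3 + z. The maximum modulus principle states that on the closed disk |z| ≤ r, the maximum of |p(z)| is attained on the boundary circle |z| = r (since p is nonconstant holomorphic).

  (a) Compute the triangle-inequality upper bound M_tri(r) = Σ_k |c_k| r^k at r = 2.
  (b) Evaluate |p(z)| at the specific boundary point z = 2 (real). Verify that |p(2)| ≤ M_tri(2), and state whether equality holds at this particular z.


Coefficients: c_0 = 0, c_1 = 1, c_2 = 0, c_3 = -1. Radius r = 2.
Part (a). Triangle bound: M_tri(r) = Σ_k |c_k| r^k
  = |0|·2^0 + |1|·2^1 + |0|·2^2 + |-1|·2^3
  = 0 + 2 + 0 + 8 = 10.
This bounds M(r) := max_{|z|=r} |p(z)| from above; equality holds iff all terms c_k z^k can be made to align in phase at a single z on |z|=r.
Part (b). At z = 2 (real, on the circle |z| = r):
  p(2) = (0)·2^0 + (1)·2^1 + (0)·2^2 + (-1)·2^3 = -6.
  |p(2)| = 6.
Check: |p(2)| = 6 ≤ 10 = M_tri(2). ✓ Equality does not hold at z = 2 (the coefficients have mixed signs, so the terms do not all align in phase there).

M_tri(2) = 10; |p(2)| = 6; equality at z=2: no.


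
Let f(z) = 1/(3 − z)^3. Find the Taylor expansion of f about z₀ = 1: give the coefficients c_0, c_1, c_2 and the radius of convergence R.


Let w = z − z₀, so z = z₀ + w.
Then 3 − z = 3 − (z₀ + w) = (3 − z₀) − w = 2 − w.
f(z) = 1/(2 − w)^3 = (1/(2)^3) · (1 − w/(2))^{−3}.
By the binomial series (1−u)^{−3} = Σ_{n≥0} C(n+2, 2) u^n for |u|<1, with u = w/(2):
  c_n = C(n+2, 2) / (2)^(n+3).
  c_0 = 1/(2)^3 = 1/8.
  c_1 = 3/(2)^4 = 3/16.
  c_2 = 6/(2)^5 = 3/16.
The series is valid for |w/d| < 1, i.e. |z − z₀| < |d|.
Radius of convergence: R = |3 − z₀| = |2| = 2 (distance from z₀ to the singularity z = 3).

c_0 = 1/8, c_1 = 3/16, c_2 = 3/16; R = 2.


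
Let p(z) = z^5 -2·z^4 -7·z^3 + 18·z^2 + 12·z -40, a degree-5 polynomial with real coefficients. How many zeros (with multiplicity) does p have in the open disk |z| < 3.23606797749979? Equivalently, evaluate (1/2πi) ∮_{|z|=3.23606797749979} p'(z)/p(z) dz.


The zeros of p are: 2, -2, -2, (2 + 1i), (2 - 1i).
Their magnitudes are: 2, 2, 2, 2.236, 2.236.
Zeros with |z| < R = 3.23606797749979: 2, -2, -2, (2 + 1i), (2 - 1i).
Count = 5.
By the argument principle, (1/2πi) ∮_{|z|=R} p'(z)/p(z) dz equals exactly this count.

Number of zeros inside |z| < 3.23606797749979: 5.


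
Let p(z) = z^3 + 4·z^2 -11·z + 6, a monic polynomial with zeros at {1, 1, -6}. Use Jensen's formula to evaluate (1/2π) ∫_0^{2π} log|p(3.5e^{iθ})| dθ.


Zeros: -6, 1, 1; r = 3.5.
Inside |z| < r: 1, 1. Outside (|z| ≥ r): -6.
p(0) = 6, so log|p(0)| = log(6) = 1.7918.
Apply Jensen: I(r) = log|p(0)| + Σ_k log(r/|z_k|), summed over zeros inside |z| < r.
  log(r/|z_k|) for z_k = 1: log(3.5/1) = 1.2528
  log(r/|z_k|) for z_k = 1: log(3.5/1) = 1.2528
  Outside zeros (-6) contribute nothing to the Jensen sum.
Sum over inside zeros: 2.5055.
I(r) = log|p(0)| + (inside sum) = 1.7918 + 2.5055 = 4.2973.
Note: since some zeros are outside |z| ≤ r, the simplified n·log(r) form does NOT apply — only the inside zeros contribute.

I(r) ≈ 4.2973.


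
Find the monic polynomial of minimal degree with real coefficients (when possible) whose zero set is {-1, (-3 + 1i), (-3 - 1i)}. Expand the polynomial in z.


The polynomial is p(z) = ∏_{α ∈ S} (z − α), where S = {-1, (-3 + 1i), (-3 - 1i)}.
Expanding the product yields: p(z) = z^3 + 7·z^2 + 16·z + 10.
Note conjugate pairs combine to real quadratics: (z − (-3+1i))(z − (-3−1i)) = z² + 6z + 10.
The resulting polynomial has degree 3 and real coefficients as required.

p(z) = z^3 + 7·z^2 + 16·z + 10.


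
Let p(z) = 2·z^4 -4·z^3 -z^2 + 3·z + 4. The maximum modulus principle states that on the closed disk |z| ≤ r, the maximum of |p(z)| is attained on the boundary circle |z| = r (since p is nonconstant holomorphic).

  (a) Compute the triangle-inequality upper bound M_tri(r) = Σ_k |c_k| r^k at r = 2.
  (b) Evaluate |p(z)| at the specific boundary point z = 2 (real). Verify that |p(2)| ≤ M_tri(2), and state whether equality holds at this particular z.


Coefficients: c_0 = 4, c_1 = 3, c_2 = -1, c_3 = -4, c_4 = 2. Radius r = 2.
Part (a). Triangle bound: M_tri(r) = Σ_k |c_k| r^k
  = |4|·2^0 + |3|·2^1 + |-1|·2^2 + |-4|·2^3 + |2|·2^4
  = 4 + 6 + 4 + 32 + 32 = 78.
This bounds M(r) := max_{|z|=r} |p(z)| from above; equality holds iff all terms c_k z^k can be made to align in phase at a single z on |z|=r.
Part (b). At z = 2 (real, on the circle |z| = r):
  p(2) = (4)·2^0 + (3)·2^1 + (-1)·2^2 + (-4)·2^3 + (2)·2^4 = 6.
  |p(2)| = 6.
Check: |p(2)| = 6 ≤ 78 = M_tri(2). ✓ Equality does not hold at z = 2 (the coefficients have mixed signs, so the terms do not all align in phase there).

M_tri(2) = 78; |p(2)| = 6; equality at z=2: no.


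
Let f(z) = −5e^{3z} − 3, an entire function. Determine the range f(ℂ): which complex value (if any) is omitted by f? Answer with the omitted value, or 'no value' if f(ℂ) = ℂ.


Little Picard bounds the complement of f(ℂ) to at most one point.
e^{3z} is never zero on ℂ, so -5·e^{3z} takes every value in ℂ ∖ {0}. Adding -3 shifts the range to ℂ ∖ {-3}. Thus f omits exactly the value -3.

Omitted value: -3.


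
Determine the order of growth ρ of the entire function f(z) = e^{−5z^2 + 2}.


|e^{−5z^2 + 2}| = e^{Re(-5·z^2) + 2} ≤ e^{5|z|^2 + 2} = e^{5r^2 + 2} on |z| = r, so ρ ≤ 2. Choosing z on |z|=r so that -5·z^2 is real positive (always possible by picking arg z appropriately) gives |f(z)| = e^{5r^2 + 2}, matching the bound. The additive constant 2 does not affect log log M(r) ~ 2·log r. Hence ρ = 2.
Therefore ρ = 2.

Order ρ = 2.


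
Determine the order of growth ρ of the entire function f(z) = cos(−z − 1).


cos(w) is a linear combination of e^{iw} and e^{−iw} (or e^w, e^{−w} in the hyperbolic case), so |cos(w)| ≤ e^{|w|}. With w = −z − 1, |w| ≤ 1|z| + 1 = 1r + 1 on |z| = r, giving M(r) ≤ e^{1r + 1}, so ρ ≤ 1. On a suitable ray (z = it for sin/cos; z = t for sinh/cosh, t real → ∞), |cos(−z − 1)| grows like e^{1|t|}/2, so ρ ≥ 1. Hence ρ = 1.
Therefore ρ = 1.

Order ρ = 1.


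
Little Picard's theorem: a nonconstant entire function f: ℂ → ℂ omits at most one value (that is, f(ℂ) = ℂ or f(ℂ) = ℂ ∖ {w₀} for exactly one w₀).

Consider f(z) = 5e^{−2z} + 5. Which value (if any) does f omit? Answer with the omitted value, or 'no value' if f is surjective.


Little Picard bounds the complement of f(ℂ) to at most one point.
e^{−2z} is never zero on ℂ, so 5·e^{−2z} takes every value in ℂ ∖ {0}. Adding 5 shifts the range to ℂ ∖ {5}. Thus f omits exactly the value 5.

Omitted value: 5.


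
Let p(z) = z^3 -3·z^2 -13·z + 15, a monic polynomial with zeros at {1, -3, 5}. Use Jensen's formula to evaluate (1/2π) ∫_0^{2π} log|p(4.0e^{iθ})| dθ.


Zeros: -3, 1, 5; r = 4.0.
Inside |z| < r: -3, 1. Outside (|z| ≥ r): 5.
p(0) = 15, so log|p(0)| = log(15) = 2.7081.
Apply Jensen: I(r) = log|p(0)| + Σ_k log(r/|z_k|), summed over zeros inside |z| < r.
  log(r/|z_k|) for z_k = 1: log(4.0/1) = 1.3863
  log(r/|z_k|) for z_k = -3: log(4.0/3) = 0.2877
  Outside zeros (5) contribute nothing to the Jensen sum.
Sum over inside zeros: 1.6740.
I(r) = log|p(0)| + (inside sum) = 2.7081 + 1.6740 = 4.3820.
Note: since some zeros are outside |z| ≤ r, the simplified n·log(r) form does NOT apply — only the inside zeros contribute.

I(r) ≈ 4.3820.


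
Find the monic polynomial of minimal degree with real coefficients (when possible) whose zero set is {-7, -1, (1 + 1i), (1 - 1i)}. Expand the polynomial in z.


The polynomial is p(z) = ∏_{α ∈ S} (z − α), where S = {-7, -1, (1 + 1i), (1 - 1i)}.
Expanding the product yields: p(z) = z^4 + 6·z^3 -7·z^2 + 2·z + 14.
Note conjugate pairs combine to real quadratics: (z − (1+1i))(z − (1−1i)) = z² − 2z + 2.
The resulting polynomial has degree 4 and real coefficients as required.

p(z) = z^4 + 6·z^3 -7·z^2 + 2·z + 14.


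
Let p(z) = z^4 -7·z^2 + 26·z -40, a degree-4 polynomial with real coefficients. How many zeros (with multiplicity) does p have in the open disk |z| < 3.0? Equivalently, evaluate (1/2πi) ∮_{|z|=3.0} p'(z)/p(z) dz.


The zeros of p are: -4, (1 + 2i), (1 - 2i), 2.
Their magnitudes are: 4, 2.236, 2.236, 2.
Zeros with |z| < R = 3.0: (1 + 2i), (1 - 2i), 2.
Count = 3.
By the argument principle, (1/2πi) ∮_{|z|=R} p'(z)/p(z) dz equals exactly this count.

Number of zeros inside |z| < 3.0: 3.


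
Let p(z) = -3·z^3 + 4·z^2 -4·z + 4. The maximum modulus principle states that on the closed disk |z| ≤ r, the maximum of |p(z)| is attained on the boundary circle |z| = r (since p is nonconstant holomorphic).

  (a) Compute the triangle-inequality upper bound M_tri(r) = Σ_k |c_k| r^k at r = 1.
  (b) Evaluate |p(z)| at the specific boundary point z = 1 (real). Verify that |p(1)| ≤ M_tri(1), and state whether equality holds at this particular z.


Coefficients: c_0 = 4, c_1 = -4, c_2 = 4, c_3 = -3. Radius r = 1.
Part (a). Triangle bound: M_tri(r) = Σ_k |c_k| r^k
  = |4|·1^0 + |-4|·1^1 + |4|·1^2 + |-3|·1^3
  = 4 + 4 + 4 + 3 = 15.
This bounds M(r) := max_{|z|=r} |p(z)| from above; equality holds iff all terms c_k z^k can be made to align in phase at a single z on |z|=r.
Part (b). At z = 1 (real, on the circle |z| = r):
  p(1) = (4)·1^0 + (-4)·1^1 + (4)·1^2 + (-3)·1^3 = 1.
  |p(1)| = 1.
Check: |p(1)| = 1 ≤ 15 = M_tri(1). ✓ Equality does not hold at z = 1 (the coefficients have mixed signs, so the terms do not all align in phase there).

M_tri(1) = 15; |p(1)| = 1; equality at z=1: no.


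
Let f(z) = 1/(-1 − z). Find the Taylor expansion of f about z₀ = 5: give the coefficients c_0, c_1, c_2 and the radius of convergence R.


Let w = z − z₀, so z = z₀ + w.
Then -1 − z = -1 − (z₀ + w) = (-1 − z₀) − w = -6 − w.
f(z) = 1/(-6 − w) = (1/(-6)) · 1/(1 − w/(-6)) = Σ_{n≥0} w^n / (-6)^(n+1).
So c_n = 1/(-6)^(n+1):
  c_0 = 1/(-6)^1 = -1/6.
  c_1 = 1/(-6)^2 = 1/36.
  c_2 = 1/(-6)^3 = -1/216.
The series is valid for |w/d| < 1, i.e. |z − z₀| < |d|.
Radius of convergence: R = |-1 − z₀| = |-6| = 6 (distance from z₀ to the singularity z = -1).

c_0 = -1/6, c_1 = 1/36, c_2 = -1/216; R = 6.


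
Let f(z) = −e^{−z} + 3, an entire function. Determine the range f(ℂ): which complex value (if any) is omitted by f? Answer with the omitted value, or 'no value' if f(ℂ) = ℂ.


Little Picard bounds the complement of f(ℂ) to at most one point.
e^{−z} is never zero on ℂ, so -1·e^{−z} takes every value in ℂ ∖ {0}. Adding 3 shifts the range to ℂ ∖ {3}. Thus f omits exactly the value 3.

Omitted value: 3.


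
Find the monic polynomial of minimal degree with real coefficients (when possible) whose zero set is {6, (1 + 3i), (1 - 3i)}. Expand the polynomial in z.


The polynomial is p(z) = ∏_{α ∈ S} (z − α), where S = {6, (1 + 3i), (1 - 3i)}.
Expanding the product yields: p(z) = z^3 -8·z^2 + 22·z -60.
Note conjugate pairs combine to real quadratics: (z − (1+3i))(z − (1−3i)) = z² − 2z + 10.
The resulting polynomial has degree 3 and real coefficients as required.

p(z) = z^3 -8·z^2 + 22·z -60.


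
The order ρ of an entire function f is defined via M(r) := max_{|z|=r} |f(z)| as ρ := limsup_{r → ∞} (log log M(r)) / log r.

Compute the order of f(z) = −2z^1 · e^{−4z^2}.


M(r) = max_{|z|=r} |-2|·|z|^1·|e^{−4z^2}| = 2·r^1 · e^{4r^2} (the factors attain their maxima compatibly on |z|=r). Then log M(r) = log 2 + 1·log r + 4r^2, dominated by the last term, so log log M(r) ~ 2·log r. The polynomial factor -2z^1 contributes only a log r term and does not affect the order. ρ = 2.
Therefore ρ = 2.

Order ρ = 2.


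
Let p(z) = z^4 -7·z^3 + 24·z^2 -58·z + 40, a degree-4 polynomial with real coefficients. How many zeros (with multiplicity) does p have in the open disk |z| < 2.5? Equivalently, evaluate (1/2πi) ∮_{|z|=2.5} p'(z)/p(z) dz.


The zeros of p are: 1, (1 + 3i), (1 - 3i), 4.
Their magnitudes are: 1, 3.162, 3.162, 4.
Zeros with |z| < R = 2.5: 1.
Count = 1.
By the argument principle, (1/2πi) ∮_{|z|=R} p'(z)/p(z) dz equals exactly this count.

Number of zeros inside |z| < 2.5: 1.


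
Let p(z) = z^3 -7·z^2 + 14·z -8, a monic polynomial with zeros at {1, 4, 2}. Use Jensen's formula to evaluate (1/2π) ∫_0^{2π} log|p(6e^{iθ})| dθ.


Zeros: 1, 2, 4; r = 6.
Inside |z| < r: 1, 2, 4. Outside (|z| ≥ r): ∅.
p(0) = -8, so log|p(0)| = log(8) = 2.0794.
Apply Jensen: I(r) = log|p(0)| + Σ_k log(r/|z_k|), summed over zeros inside |z| < r.
  log(r/|z_k|) for z_k = 1: log(6/1) = 1.7918
  log(r/|z_k|) for z_k = 4: log(6/4) = 0.4055
  log(r/|z_k|) for z_k = 2: log(6/2) = 1.0986
Sum over inside zeros: 3.2958.
I(r) = log|p(0)| + (inside sum) = 2.0794 + 3.2958 = 5.3753.
Closed form (all zeros inside, monic): I(r) = n·log(r) = 3·log(6) = 5.3753. ✓

I(r) ≈ 5.3753.


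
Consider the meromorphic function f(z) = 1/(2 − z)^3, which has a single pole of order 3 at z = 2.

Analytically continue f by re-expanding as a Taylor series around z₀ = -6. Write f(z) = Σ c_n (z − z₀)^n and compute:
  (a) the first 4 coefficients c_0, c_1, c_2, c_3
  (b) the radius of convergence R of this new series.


Let w = z − z₀, so z = z₀ + w.
Then 2 − z = 2 − (z₀ + w) = (2 − z₀) − w = 8 − w.
f(z) = 1/(8 − w)^3 = (1/(8)^3) · (1 − w/(8))^{−3}.
By the binomial series (1−u)^{−3} = Σ_{n≥0} C(n+2, 2) u^n for |u|<1, with u = w/(8):
  c_n = C(n+2, 2) / (8)^(n+3).
  c_0 = 1/(8)^3 = 1/512.
  c_1 = 3/(8)^4 = 3/4096.
  c_2 = 6/(8)^5 = 3/16384.
  c_3 = 10/(8)^6 = 5/131072.
The series is valid for |w/d| < 1, i.e. |z − z₀| < |d|.
Radius of convergence: R = |2 − z₀| = |8| = 8 (distance from z₀ to the singularity z = 2).

c_0 = 1/512, c_1 = 3/4096, c_2 = 3/16384, c_3 = 5/131072; R = 8.


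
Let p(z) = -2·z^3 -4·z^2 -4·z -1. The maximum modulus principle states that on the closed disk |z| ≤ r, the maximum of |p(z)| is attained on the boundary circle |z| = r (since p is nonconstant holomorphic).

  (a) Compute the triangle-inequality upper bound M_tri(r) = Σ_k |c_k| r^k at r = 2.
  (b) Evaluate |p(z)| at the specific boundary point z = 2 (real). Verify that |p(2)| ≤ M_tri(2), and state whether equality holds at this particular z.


Coefficients: c_0 = -1, c_1 = -4, c_2 = -4, c_3 = -2. Radius r = 2.
Part (a). Triangle bound: M_tri(r) = Σ_k |c_k| r^k
  = |-1|·2^0 + |-4|·2^1 + |-4|·2^2 + |-2|·2^3
  = 1 + 8 + 16 + 16 = 41.
This bounds M(r) := max_{|z|=r} |p(z)| from above; equality holds iff all terms c_k z^k can be made to align in phase at a single z on |z|=r.
Part (b). At z = 2 (real, on the circle |z| = r):
  p(2) = (-1)·2^0 + (-4)·2^1 + (-4)·2^2 + (-2)·2^3 = -41.
  |p(2)| = 41.
Since all nonzero coefficients share the same sign, |p(2)| = 41 = M_tri(2); the triangle bound is attained at z = 2, so in fact M(r) = 41.

M_tri(2) = 41; |p(2)| = 41; equality at z=2: yes.


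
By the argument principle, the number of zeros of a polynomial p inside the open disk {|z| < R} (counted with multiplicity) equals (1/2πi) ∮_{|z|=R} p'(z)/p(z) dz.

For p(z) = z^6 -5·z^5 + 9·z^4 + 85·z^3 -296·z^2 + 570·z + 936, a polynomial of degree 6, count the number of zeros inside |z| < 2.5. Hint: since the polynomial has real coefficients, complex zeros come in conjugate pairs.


The zeros of p are: (2 + 3i), (2 - 3i), -1, (3 + 3i), (3 - 3i), -4.
Their magnitudes are: 3.606, 3.606, 1, 4.243, 4.243, 4.
Zeros with |z| < R = 2.5: -1.
Count = 1.
By the argument principle, (1/2πi) ∮_{|z|=R} p'(z)/p(z) dz equals exactly this count.

Number of zeros inside |z| < 2.5: 1.


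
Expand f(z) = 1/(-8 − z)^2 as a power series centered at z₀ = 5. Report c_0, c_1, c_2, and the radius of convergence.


Let w = z − z₀, so z = z₀ + w.
Then -8 − z = -8 − (z₀ + w) = (-8 − z₀) − w = -13 − w.
f(z) = 1/(-13 − w)^2 = (1/(-13)^2) · (1 − w/(-13))^{−2}.
By the binomial series (1−u)^{−2} = Σ_{n≥0} C(n+1, 1) u^n for |u|<1, with u = w/(-13):
  c_n = C(n+1, 1) / (-13)^(n+2).
  c_0 = 1/(-13)^2 = 1/169.
  c_1 = 2/(-13)^3 = -2/2197.
  c_2 = 3/(-13)^4 = 3/28561.
The series is valid for |w/d| < 1, i.e. |z − z₀| < |d|.
Radius of convergence: R = |-8 − z₀| = |-13| = 13 (distance from z₀ to the singularity z = -8).

c_0 = 1/169, c_1 = -2/2197, c_2 = 3/28561; R = 13.


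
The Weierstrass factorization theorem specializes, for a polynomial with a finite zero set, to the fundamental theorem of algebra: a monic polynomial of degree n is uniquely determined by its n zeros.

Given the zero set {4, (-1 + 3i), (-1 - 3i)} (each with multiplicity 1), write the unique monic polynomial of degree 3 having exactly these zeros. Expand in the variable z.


The polynomial is p(z) = ∏_{α ∈ S} (z − α), where S = {4, (-1 + 3i), (-1 - 3i)}.
Expanding the product yields: p(z) = z^3 -2·z^2 + 2·z -40.
Note conjugate pairs combine to real quadratics: (z − (-1+3i))(z − (-1−3i)) = z² + 2z + 10.
The resulting polynomial has degree 3 and real coefficients as required.

p(z) = z^3 -2·z^2 + 2·z -40.


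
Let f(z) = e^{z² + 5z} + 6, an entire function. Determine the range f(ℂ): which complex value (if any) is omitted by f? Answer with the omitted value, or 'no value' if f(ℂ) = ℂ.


Little Picard bounds the complement of f(ℂ) to at most one point.
The exponent g(z) = z² + 5z is a nonconstant polynomial, hence surjective onto ℂ. So e^{g(z)} takes every value in {e^w : w ∈ ℂ} = ℂ ∖ {0}. Adding 6 shifts the range to ℂ ∖ {6}. f omits exactly 6.

Omitted value: 6.


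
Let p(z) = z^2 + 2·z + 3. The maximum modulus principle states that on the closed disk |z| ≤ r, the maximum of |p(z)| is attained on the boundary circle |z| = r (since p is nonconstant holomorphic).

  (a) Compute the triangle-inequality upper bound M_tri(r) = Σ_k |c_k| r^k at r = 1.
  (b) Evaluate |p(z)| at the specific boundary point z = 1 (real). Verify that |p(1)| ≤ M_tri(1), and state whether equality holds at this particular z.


Coefficients: c_0 = 3, c_1 = 2, c_2 = 1. Radius r = 1.
Part (a). Triangle bound: M_tri(r) = Σ_k |c_k| r^k
  = |3|·1^0 + |2|·1^1 + |1|·1^2
  = 3 + 2 + 1 = 6.
This bounds M(r) := max_{|z|=r} |p(z)| from above; equality holds iff all terms c_k z^k can be made to align in phase at a single z on |z|=r.
Part (b). At z = 1 (real, on the circle |z| = r):
  p(1) = (3)·1^0 + (2)·1^1 + (1)·1^2 = 6.
  |p(1)| = 6.
Since all nonzero coefficients share the same sign, |p(1)| = 6 = M_tri(1); the triangle bound is attained at z = 1, so in fact M(r) = 6.

M_tri(1) = 6; |p(1)| = 6; equality at z=1: yes.


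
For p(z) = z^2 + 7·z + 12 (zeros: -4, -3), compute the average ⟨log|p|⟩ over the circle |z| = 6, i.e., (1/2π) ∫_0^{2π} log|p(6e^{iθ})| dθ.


Zeros: -4, -3; r = 6.
Inside |z| < r: -4, -3. Outside (|z| ≥ r): ∅.
p(0) = 12, so log|p(0)| = log(12) = 2.4849.
Apply Jensen: I(r) = log|p(0)| + Σ_k log(r/|z_k|), summed over zeros inside |z| < r.
  log(r/|z_k|) for z_k = -4: log(6/4) = 0.4055
  log(r/|z_k|) for z_k = -3: log(6/3) = 0.6931
Sum over inside zeros: 1.0986.
I(r) = log|p(0)| + (inside sum) = 2.4849 + 1.0986 = 3.5835.
Closed form (all zeros inside, monic): I(r) = n·log(r) = 2·log(6) = 3.5835. ✓

I(r) ≈ 3.5835.


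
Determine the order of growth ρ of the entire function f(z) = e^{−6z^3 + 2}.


|e^{−6z^3 + 2}| = e^{Re(-6·z^3) + 2} ≤ e^{6|z|^3 + 2} = e^{6r^3 + 2} on |z| = r, so ρ ≤ 3. Choosing z on |z|=r so that -6·z^3 is real positive (always possible by picking arg z appropriately) gives |f(z)| = e^{6r^3 + 2}, matching the bound. The additive constant 2 does not affect log log M(r) ~ 3·log r. Hence ρ = 3.
Therefore ρ = 3.

Order ρ = 3.


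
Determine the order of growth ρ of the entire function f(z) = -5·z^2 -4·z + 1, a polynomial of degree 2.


|f(z)| ≤ Σ|c_k|·r^k = O(r^2) as r → ∞. Polynomial growth is O(e^{r^ε}) for every ε > 0 (since r^2/e^{r^ε} → 0), so ρ ≤ ε for all ε > 0, i.e. ρ = 0. Every nonconstant polynomial has order 0.
Therefore ρ = 0.

Order ρ = 0.


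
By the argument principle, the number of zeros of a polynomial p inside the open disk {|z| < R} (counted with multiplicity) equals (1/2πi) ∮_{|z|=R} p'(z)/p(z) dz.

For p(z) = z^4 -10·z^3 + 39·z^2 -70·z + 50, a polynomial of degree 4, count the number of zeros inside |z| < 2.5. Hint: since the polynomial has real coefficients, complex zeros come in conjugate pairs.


The zeros of p are: (3 + 1i), (3 - 1i), (2 + 1i), (2 - 1i).
Their magnitudes are: 3.162, 3.162, 2.236, 2.236.
Zeros with |z| < R = 2.5: (2 + 1i), (2 - 1i).
Count = 2.
By the argument principle, (1/2πi) ∮_{|z|=R} p'(z)/p(z) dz equals exactly this count.

Number of zeros inside |z| < 2.5: 2.


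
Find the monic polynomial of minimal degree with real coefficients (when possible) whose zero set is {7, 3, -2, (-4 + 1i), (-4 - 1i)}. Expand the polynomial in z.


The polynomial is p(z) = ∏_{α ∈ S} (z − α), where S = {7, 3, -2, (-4 + 1i), (-4 - 1i)}.
Expanding the product yields: p(z) = z^5 -46·z^3 -86·z^2 + 353·z + 714.
Note conjugate pairs combine to real quadratics: (z − (-4+1i))(z − (-4−1i)) = z² + 8z + 17.
The resulting polynomial has degree 5 and real coefficients as required.

p(z) = z^5 -46·z^3 -86·z^2 + 353·z + 714.


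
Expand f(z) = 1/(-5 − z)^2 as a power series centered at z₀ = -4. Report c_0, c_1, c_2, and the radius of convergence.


Let w = z − z₀, so z = z₀ + w.
Then -5 − z = -5 − (z₀ + w) = (-5 − z₀) − w = -1 − w.
f(z) = 1/(-1 − w)^2 = (1/(-1)^2) · (1 − w/(-1))^{−2}.
By the binomial series (1−u)^{−2} = Σ_{n≥0} C(n+1, 1) u^n for |u|<1, with u = w/(-1):
  c_n = C(n+1, 1) / (-1)^(n+2).
  c_0 = 1/(-1)^2 = 1.
  c_1 = 2/(-1)^3 = -2.
  c_2 = 3/(-1)^4 = 3.
The series is valid for |w/d| < 1, i.e. |z − z₀| < |d|.
Radius of convergence: R = |-5 − z₀| = |-1| = 1 (distance from z₀ to the singularity z = -5).

c_0 = 1, c_1 = -2, c_2 = 3; R = 1.


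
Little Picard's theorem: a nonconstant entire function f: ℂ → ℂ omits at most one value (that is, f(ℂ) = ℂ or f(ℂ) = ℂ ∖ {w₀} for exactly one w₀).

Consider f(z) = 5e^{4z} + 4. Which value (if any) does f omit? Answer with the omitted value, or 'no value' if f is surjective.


Little Picard bounds the complement of f(ℂ) to at most one point.
e^{4z} is never zero on ℂ, so 5·e^{4z} takes every value in ℂ ∖ {0}. Adding 4 shifts the range to ℂ ∖ {4}. Thus f omits exactly the value 4.

Omitted value: 4.


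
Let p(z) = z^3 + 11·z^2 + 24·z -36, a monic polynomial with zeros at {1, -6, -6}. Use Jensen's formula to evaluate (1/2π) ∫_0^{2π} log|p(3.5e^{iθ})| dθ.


Zeros: -6, -6, 1; r = 3.5.
Inside |z| < r: 1. Outside (|z| ≥ r): -6, -6.
p(0) = -36, so log|p(0)| = log(36) = 3.5835.
Apply Jensen: I(r) = log|p(0)| + Σ_k log(r/|z_k|), summed over zeros inside |z| < r.
  log(r/|z_k|) for z_k = 1: log(3.5/1) = 1.2528
  Outside zeros (-6, -6) contribute nothing to the Jensen sum.
Sum over inside zeros: 1.2528.
I(r) = log|p(0)| + (inside sum) = 3.5835 + 1.2528 = 4.8363.
Note: since some zeros are outside |z| ≤ r, the simplified n·log(r) form does NOT apply — only the inside zeros contribute.

I(r) ≈ 4.8363.


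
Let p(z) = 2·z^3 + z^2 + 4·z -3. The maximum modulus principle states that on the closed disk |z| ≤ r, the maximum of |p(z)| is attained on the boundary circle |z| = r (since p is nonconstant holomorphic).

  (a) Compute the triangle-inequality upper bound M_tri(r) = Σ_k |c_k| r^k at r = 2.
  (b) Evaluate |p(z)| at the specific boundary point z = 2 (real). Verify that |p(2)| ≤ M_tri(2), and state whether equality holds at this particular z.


Coefficients: c_0 = -3, c_1 = 4, c_2 = 1, c_3 = 2. Radius r = 2.
Part (a). Triangle bound: M_tri(r) = Σ_k |c_k| r^k
  = |-3|·2^0 + |4|·2^1 + |1|·2^2 + |2|·2^3
  = 3 + 8 + 4 + 16 = 31.
This bounds M(r) := max_{|z|=r} |p(z)| from above; equality holds iff all terms c_k z^k can be made to align in phase at a single z on |z|=r.
Part (b). At z = 2 (real, on the circle |z| = r):
  p(2) = (-3)·2^0 + (4)·2^1 + (1)·2^2 + (2)·2^3 = 25.
  |p(2)| = 25.
Check: |p(2)| = 25 ≤ 31 = M_tri(2). ✓ Equality does not hold at z = 2 (the coefficients have mixed signs, so the terms do not all align in phase there).

M_tri(2) = 31; |p(2)| = 25; equality at z=2: no.


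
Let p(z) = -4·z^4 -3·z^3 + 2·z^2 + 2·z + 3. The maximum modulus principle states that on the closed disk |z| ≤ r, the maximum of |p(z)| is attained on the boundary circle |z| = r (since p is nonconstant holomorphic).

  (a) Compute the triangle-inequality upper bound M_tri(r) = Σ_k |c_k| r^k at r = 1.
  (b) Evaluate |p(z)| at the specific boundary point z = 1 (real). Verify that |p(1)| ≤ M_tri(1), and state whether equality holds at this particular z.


Coefficients: c_0 = 3, c_1 = 2, c_2 = 2, c_3 = -3, c_4 = -4. Radius r = 1.
Part (a). Triangle bound: M_tri(r) = Σ_k |c_k| r^k
  = |3|·1^0 + |2|·1^1 + |2|·1^2 + |-3|·1^3 + |-4|·1^4
  = 3 + 2 + 2 + 3 + 4 = 14.
This bounds M(r) := max_{|z|=r} |p(z)| from above; equality holds iff all terms c_k z^k can be made to align in phase at a single z on |z|=r.
Part (b). At z = 1 (real, on the circle |z| = r):
  p(1) = (3)·1^0 + (2)·1^1 + (2)·1^2 + (-3)·1^3 + (-4)·1^4 = 0.
  |p(1)| = 0.
Check: |p(1)| = 0 ≤ 14 = M_tri(1). ✓ Equality does not hold at z = 1 (the coefficients have mixed signs, so the terms do not all align in phase there).

M_tri(1) = 14; |p(1)| = 0; equality at z=1: no.


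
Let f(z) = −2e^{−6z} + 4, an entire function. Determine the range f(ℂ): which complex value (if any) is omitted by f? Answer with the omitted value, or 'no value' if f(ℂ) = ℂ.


Little Picard bounds the complement of f(ℂ) to at most one point.
e^{−6z} is never zero on ℂ, so -2·e^{−6z} takes every value in ℂ ∖ {0}. Adding 4 shifts the range to ℂ ∖ {4}. Thus f omits exactly the value 4.

Omitted value: 4.


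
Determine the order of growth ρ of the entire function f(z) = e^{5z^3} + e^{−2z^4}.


Each summand is entire of order 3 and 4 respectively (as in the single-exponential case). The order of a sum is at most the max of the orders, so ρ ≤ 4. For the lower bound: on |z|=r choose arg z so that -2z^4 is real positive; then |e^{-2z^4}| = e^{2r^4} while |e^{5z^3}| ≤ e^{5r^3} = o(e^{2r^4}). So |f| ≥ e^{2r^4}(1 − o(1)) and ρ ≥ 4. Hence ρ = max(3, 4) = 4.
Therefore ρ = 4.

Order ρ = 4.


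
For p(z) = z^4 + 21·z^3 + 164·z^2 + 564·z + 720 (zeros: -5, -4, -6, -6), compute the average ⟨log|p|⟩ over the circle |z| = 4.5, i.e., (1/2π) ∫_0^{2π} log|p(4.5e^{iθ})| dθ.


Zeros: -6, -6, -5, -4; r = 4.5.
Inside |z| < r: -4. Outside (|z| ≥ r): -6, -6, -5.
p(0) = 720, so log|p(0)| = log(720) = 6.5793.
Apply Jensen: I(r) = log|p(0)| + Σ_k log(r/|z_k|), summed over zeros inside |z| < r.
  log(r/|z_k|) for z_k = -4: log(4.5/4) = 0.1178
  Outside zeros (-6, -6, -5) contribute nothing to the Jensen sum.
Sum over inside zeros: 0.1178.
I(r) = log|p(0)| + (inside sum) = 6.5793 + 0.1178 = 6.6970.
Note: since some zeros are outside |z| ≤ r, the simplified n·log(r) form does NOT apply — only the inside zeros contribute.

I(r) ≈ 6.6970.


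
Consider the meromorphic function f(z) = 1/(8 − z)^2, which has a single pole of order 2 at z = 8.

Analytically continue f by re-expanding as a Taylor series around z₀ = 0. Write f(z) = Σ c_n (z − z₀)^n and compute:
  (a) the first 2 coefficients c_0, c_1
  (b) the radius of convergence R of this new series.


Let w = z − z₀, so z = z₀ + w.
Then 8 − z = 8 − (z₀ + w) = (8 − z₀) − w = 8 − w.
f(z) = 1/(8 − w)^2 = (1/(8)^2) · (1 − w/(8))^{−2}.
By the binomial series (1−u)^{−2} = Σ_{n≥0} C(n+1, 1) u^n for |u|<1, with u = w/(8):
  c_n = C(n+1, 1) / (8)^(n+2).
  c_0 = 1/(8)^2 = 1/64.
  c_1 = 2/(8)^3 = 1/256.
The series is valid for |w/d| < 1, i.e. |z − z₀| < |d|.
Radius of convergence: R = |8 − z₀| = |8| = 8 (distance from z₀ to the singularity z = 8).

c_0 = 1/64, c_1 = 1/256; R = 8.


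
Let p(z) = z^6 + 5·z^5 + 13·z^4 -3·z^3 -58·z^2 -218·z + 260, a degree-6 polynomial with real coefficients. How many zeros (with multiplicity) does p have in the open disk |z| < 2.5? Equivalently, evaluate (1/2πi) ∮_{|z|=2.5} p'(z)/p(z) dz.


The zeros of p are: (-3 + 2i), (-3 - 2i), 1, 2, (-1 + 3i), (-1 - 3i).
Their magnitudes are: 3.606, 3.606, 1, 2, 3.162, 3.162.
Zeros with |z| < R = 2.5: 1, 2.
Count = 2.
By the argument principle, (1/2πi) ∮_{|z|=R} p'(z)/p(z) dz equals exactly this count.

Number of zeros inside |z| < 2.5: 2.


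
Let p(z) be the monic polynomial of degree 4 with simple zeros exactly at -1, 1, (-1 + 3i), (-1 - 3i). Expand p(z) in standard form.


The polynomial is p(z) = ∏_{α ∈ S} (z − α), where S = {-1, 1, (-1 + 3i), (-1 - 3i)}.
Expanding the product yields: p(z) = z^4 + 2·z^3 + 9·z^2 -2·z -10.
Note conjugate pairs combine to real quadratics: (z − (-1+3i))(z − (-1−3i)) = z² + 2z + 10.
The resulting polynomial has degree 4 and real coefficients as required.

p(z) = z^4 + 2·z^3 + 9·z^2 -2·z -10.


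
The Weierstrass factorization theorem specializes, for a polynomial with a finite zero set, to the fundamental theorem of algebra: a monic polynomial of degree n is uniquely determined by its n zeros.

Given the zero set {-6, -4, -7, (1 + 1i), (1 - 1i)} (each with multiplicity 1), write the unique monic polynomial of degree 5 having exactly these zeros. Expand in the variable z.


The polynomial is p(z) = ∏_{α ∈ S} (z − α), where S = {-6, -4, -7, (1 + 1i), (1 - 1i)}.
Expanding the product yields: p(z) = z^5 + 15·z^4 + 62·z^3 + 14·z^2 -148·z + 336.
Note conjugate pairs combine to real quadratics: (z − (1+1i))(z − (1−1i)) = z² − 2z + 2.
The resulting polynomial has degree 5 and real coefficients as required.

p(z) = z^5 + 15·z^4 + 62·z^3 + 14·z^2 -148·z + 336.


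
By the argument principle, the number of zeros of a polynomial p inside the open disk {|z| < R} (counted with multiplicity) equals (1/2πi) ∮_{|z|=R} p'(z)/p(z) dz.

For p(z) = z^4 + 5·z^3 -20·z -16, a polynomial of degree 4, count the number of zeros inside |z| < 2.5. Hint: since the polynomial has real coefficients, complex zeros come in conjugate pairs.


The zeros of p are: -4, -1, -2, 2.
Their magnitudes are: 4, 1, 2, 2.
Zeros with |z| < R = 2.5: -1, -2, 2.
Count = 3.
By the argument principle, (1/2πi) ∮_{|z|=R} p'(z)/p(z) dz equals exactly this count.

Number of zeros inside |z| < 2.5: 3.


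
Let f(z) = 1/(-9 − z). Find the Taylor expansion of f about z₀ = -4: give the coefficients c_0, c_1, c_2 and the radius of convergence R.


Let w = z − z₀, so z = z₀ + w.
Then -9 − z = -9 − (z₀ + w) = (-9 − z₀) − w = -5 − w.
f(z) = 1/(-5 − w) = (1/(-5)) · 1/(1 − w/(-5)) = Σ_{n≥0} w^n / (-5)^(n+1).
So c_n = 1/(-5)^(n+1):
  c_0 = 1/(-5)^1 = -1/5.
  c_1 = 1/(-5)^2 = 1/25.
  c_2 = 1/(-5)^3 = -1/125.
The series is valid for |w/d| < 1, i.e. |z − z₀| < |d|.
Radius of convergence: R = |-9 − z₀| = |-5| = 5 (distance from z₀ to the singularity z = -9).

c_0 = -1/5, c_1 = 1/25, c_2 = -1/125; R = 5.
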